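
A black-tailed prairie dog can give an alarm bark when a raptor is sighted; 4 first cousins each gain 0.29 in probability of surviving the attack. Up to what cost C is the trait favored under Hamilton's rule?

0.145

r to a first cousin = 0.125 (first cousins share one grandparent pair — two paths of length 4: r = 2·(1/2)^4 = 1/8).
Hamilton's rule: n·r·B > C, so the trait is favored while C < n·r·B = 4·0.125·0.29 = 0.145.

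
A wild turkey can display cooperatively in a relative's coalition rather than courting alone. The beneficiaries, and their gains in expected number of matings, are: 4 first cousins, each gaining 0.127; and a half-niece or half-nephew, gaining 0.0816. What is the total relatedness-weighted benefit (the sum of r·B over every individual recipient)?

r to a first cousin = 1/8 (first cousins share one grandparent pair — two paths of length 4: r = 2·(1/2)^4 = 1/8).
r to a half-niece or half-nephew = 0.125 (half-aunt/uncle↔niece/nephew: one path of length 3: r = (1/2)^3 = 1/8).
Summing one r·B term per recipient: 4·0.125·0.127 + 1·0.125·0.0816 = 0.0737.

0.0737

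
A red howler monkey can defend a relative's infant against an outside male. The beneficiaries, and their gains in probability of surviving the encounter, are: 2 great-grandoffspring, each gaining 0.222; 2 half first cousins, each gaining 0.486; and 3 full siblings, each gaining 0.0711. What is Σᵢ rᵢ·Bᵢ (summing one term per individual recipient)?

0.2229

r to a great-grandoffspring = 1/8 (three parent–offspring links: r = (1/2)^3 = 1/8).
r to a half first cousin = 0.0625 (half first cousins share one grandparent — one path of length 4: r = (1/2)^4 = 1/16).
r to a full sibling = 0.5 (full sibs share both parents — two paths of length 2: r = 2·(1/2)^2 = 1/2).
Summing one r·B term per recipient: 2·0.125·0.222 + 2·0.0625·0.486 + 3·0.5·0.0711 = 0.2229.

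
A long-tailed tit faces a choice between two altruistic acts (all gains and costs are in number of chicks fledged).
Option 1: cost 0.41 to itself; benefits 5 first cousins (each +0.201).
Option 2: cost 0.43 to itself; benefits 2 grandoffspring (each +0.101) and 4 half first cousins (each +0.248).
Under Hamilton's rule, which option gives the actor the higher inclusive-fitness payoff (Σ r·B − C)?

Option 1: r to a first cousin = 0.125.
Option 1: Σ r·B − C = (5·0.125·0.201) − 0.41 = -0.284375.
Option 2: r to a grandoffspring = 0.25.
Option 2: r to a half first cousin = 0.0625.
Option 2: Σ r·B − C = (2·0.25·0.101 + 4·0.0625·0.248) − 0.43 = -0.3175.
Option 1 has the higher net inclusive-fitness payoff.

Option 1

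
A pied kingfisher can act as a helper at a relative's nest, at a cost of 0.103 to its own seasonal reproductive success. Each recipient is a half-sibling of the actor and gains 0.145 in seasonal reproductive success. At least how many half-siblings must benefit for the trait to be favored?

r to a half-sibling = 0.25 (half-sibs share one parent — one path of length 2: r = (1/2)^2 = 1/4).
Hamilton's rule: n·r·B > C  ⇒  n > C/(r·B) = 0.103/(0.25·0.145) = 2.841.
The smallest integer exceeding 2.841 is 3.

3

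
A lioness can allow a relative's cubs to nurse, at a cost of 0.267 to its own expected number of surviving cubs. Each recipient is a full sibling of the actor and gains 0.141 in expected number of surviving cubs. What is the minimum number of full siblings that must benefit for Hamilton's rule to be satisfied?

4

r to a full sibling = 1/2 (full sibs share both parents — two paths of length 2: r = 2·(1/2)^2 = 1/2).
Hamilton's rule: n·r·B > C  ⇒  n > C/(r·B) = 0.267/(0.5·0.141) = 3.787.
The smallest integer exceeding 3.787 is 4.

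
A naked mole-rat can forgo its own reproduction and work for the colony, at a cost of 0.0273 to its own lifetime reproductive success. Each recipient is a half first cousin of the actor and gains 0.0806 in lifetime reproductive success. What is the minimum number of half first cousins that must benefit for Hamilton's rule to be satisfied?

6

r to a half first cousin = 0.0625 (half first cousins share one grandparent — one path of length 4: r = (1/2)^4 = 1/16).
Hamilton's rule: n·r·B > C  ⇒  n > C/(r·B) = 0.0273/(0.0625·0.0806) = 5.419.
The smallest integer exceeding 5.419 is 6.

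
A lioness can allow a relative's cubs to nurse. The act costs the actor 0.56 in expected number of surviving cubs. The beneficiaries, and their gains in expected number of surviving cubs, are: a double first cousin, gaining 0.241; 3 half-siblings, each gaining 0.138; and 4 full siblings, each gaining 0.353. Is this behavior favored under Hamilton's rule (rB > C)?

Yes

Hamilton's rule: the trait is favored when the sum of r·B over every recipient exceeds the actor's cost C.
r to a double first cousin = 1/4 (double first cousins share both grandparent pairs — four paths of length 4: r = 4·(1/2)^4 = 1/4).
r to a half-sibling = 1/4 (half-sibs share one parent — one path of length 2: r = (1/2)^2 = 1/4).
r to a full sibling = 0.5 (full sibs share both parents — two paths of length 2: r = 2·(1/2)^2 = 1/2).
Summing one r·B term per recipient: 1·0.25·0.241 + 3·0.25·0.138 + 4·0.5·0.353 = 0.86975.
0.86975 > 0.56: the indirect benefit exceeds the cost.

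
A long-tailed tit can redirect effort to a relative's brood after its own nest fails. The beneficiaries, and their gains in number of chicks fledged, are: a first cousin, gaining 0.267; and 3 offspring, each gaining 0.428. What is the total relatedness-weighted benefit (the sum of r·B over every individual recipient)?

r to a first cousin = 0.125 (first cousins share one grandparent pair — two paths of length 4: r = 2·(1/2)^4 = 1/8).
r to an offspring = 0.5 (one parent–offspring link: r = (1/2)^1 = 1/2).
Summing one r·B term per recipient: 1·0.125·0.267 + 3·0.5·0.428 = 0.675375.

0.675375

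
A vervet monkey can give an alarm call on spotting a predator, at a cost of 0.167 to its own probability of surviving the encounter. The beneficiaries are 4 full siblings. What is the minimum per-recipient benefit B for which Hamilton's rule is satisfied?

r to a full sibling = 1/2 (full sibs share both parents — two paths of length 2: r = 2·(1/2)^2 = 1/2).
Hamilton's rule with n recipients of equal r: n·r·B > C, so B > C/(n·r) = 0.167/(4·0.5) = 0.0835.

0.0835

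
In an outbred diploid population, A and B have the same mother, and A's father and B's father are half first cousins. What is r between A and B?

Independent pedigree routes through distinct common ancestors add.
A and B are related in two ways: half-sibs through their shared mother (r = 1/4) and half second cousins through their fathers (r = 1/64).
r = 1/4 + 1/64 = 0.265625.

0.265625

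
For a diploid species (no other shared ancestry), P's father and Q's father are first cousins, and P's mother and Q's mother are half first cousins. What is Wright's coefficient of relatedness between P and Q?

With two independent routes of shared ancestry, r is the sum of the two contributions.
P and Q are related in two ways: second cousins through their fathers (r = 1/32) and half second cousins through their mothers (r = 1/64).
r = 1/32 + 1/64 = 3/64 = 0.046875.

0.046875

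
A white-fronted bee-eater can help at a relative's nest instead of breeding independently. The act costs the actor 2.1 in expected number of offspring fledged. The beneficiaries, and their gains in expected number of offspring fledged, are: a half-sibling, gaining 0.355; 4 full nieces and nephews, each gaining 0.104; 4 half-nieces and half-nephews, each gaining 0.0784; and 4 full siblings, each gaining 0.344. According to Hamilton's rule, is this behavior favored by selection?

Hamilton's rule: the trait is favored when the sum of r·B over every recipient exceeds the actor's cost C.
r to a half-sibling = 1/4 (half-sibs share one parent — one path of length 2: r = (1/2)^2 = 1/4).
r to a full niece or nephew = 1/4 (full aunt/uncle↔niece/nephew: two paths of length 3 through the shared grandparent pair: r = 2·(1/2)^3 = 1/4).
r to a half-niece or half-nephew = 1/8 (half-aunt/uncle↔niece/nephew: one path of length 3: r = (1/2)^3 = 1/8).
r to a full sibling = 0.5 (full sibs share both parents — two paths of length 2: r = 2·(1/2)^2 = 1/2).
Summing one r·B term per recipient: 1·0.25·0.355 + 4·0.25·0.104 + 4·0.125·0.0784 + 4·0.5·0.344 = 0.91995.
0.91995 < 2.1: the indirect benefit is less than the cost.

No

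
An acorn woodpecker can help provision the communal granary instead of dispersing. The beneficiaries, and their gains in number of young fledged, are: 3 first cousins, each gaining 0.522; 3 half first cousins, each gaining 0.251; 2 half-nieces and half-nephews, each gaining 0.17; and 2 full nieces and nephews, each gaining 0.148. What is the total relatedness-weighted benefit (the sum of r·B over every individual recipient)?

r to a first cousin = 0.125 (first cousins share one grandparent pair — two paths of length 4: r = 2·(1/2)^4 = 1/8).
r to a half first cousin = 1/16 (half first cousins share one grandparent — one path of length 4: r = (1/2)^4 = 1/16).
r to a half-niece or half-nephew = 0.125 (half-aunt/uncle↔niece/nephew: one path of length 3: r = (1/2)^3 = 1/8).
r to a full niece or nephew = 1/4 (full aunt/uncle↔niece/nephew: two paths of length 3 through the shared grandparent pair: r = 2·(1/2)^3 = 1/4).
Summing one r·B term per recipient: 3·0.125·0.522 + 3·0.0625·0.251 + 2·0.125·0.17 + 2·0.25·0.148 = 0.3593125.

0.3593125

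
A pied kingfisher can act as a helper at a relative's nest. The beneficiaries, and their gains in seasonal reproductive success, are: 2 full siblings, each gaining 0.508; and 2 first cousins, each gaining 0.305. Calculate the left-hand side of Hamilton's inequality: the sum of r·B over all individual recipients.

r to a full sibling = 0.5 (full sibs share both parents — two paths of length 2: r = 2·(1/2)^2 = 1/2).
r to a first cousin = 1/8 (first cousins share one grandparent pair — two paths of length 4: r = 2·(1/2)^4 = 1/8).
Summing one r·B term per recipient: 2·0.5·0.508 + 2·0.125·0.305 = 0.58425.

0.58425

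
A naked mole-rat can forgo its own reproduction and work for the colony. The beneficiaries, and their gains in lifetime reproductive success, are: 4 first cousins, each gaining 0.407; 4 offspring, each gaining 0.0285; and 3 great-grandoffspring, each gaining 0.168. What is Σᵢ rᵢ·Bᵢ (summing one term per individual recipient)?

r to a first cousin = 0.125 (first cousins share one grandparent pair — two paths of length 4: r = 2·(1/2)^4 = 1/8).
r to an offspring = 1/2 (one parent–offspring link: r = (1/2)^1 = 1/2).
r to a great-grandoffspring = 0.125 (three parent–offspring links: r = (1/2)^3 = 1/8).
Summing one r·B term per recipient: 4·0.125·0.407 + 4·0.5·0.0285 + 3·0.125·0.168 = 0.3235.

0.3235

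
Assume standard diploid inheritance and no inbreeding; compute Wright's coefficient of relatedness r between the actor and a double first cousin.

0.25

Each parent–offspring link contributes a factor of 1/2, and independent paths through distinct common ancestors add.
Double first cousins share both grandparent pairs — four paths of length 4: r = 4·(1/2)^4 = 1/4.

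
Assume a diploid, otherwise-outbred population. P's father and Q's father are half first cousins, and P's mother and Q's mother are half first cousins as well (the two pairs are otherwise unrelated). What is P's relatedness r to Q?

0.03125

Relatedness sums over independent paths through distinct common ancestors.
P and Q are related in two ways: half second cousins through their fathers (r = 1/64) and half second cousins through their mothers (r = 1/64).
r = 1/64 + 1/64 = 0.03125.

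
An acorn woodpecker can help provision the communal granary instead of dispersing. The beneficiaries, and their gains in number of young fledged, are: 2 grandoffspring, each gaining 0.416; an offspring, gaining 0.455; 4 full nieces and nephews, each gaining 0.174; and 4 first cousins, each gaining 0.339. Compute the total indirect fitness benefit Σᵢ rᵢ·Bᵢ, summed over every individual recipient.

r to a grandoffspring = 0.25 (two parent–offspring links: r = (1/2)^2 = 1/4).
r to an offspring = 0.5 (one parent–offspring link: r = (1/2)^1 = 1/2).
r to a full niece or nephew = 1/4 (full aunt/uncle↔niece/nephew: two paths of length 3 through the shared grandparent pair: r = 2·(1/2)^3 = 1/4).
r to a first cousin = 0.125 (first cousins share one grandparent pair — two paths of length 4: r = 2·(1/2)^4 = 1/8).
Summing one r·B term per recipient: 2·0.25·0.416 + 1·0.5·0.455 + 4·0.25·0.174 + 4·0.125·0.339 = 0.779.

0.779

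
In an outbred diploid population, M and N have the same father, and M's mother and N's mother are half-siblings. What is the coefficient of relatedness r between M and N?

Independent pedigree routes through distinct common ancestors add.
M and N are related in two ways: half-sibs through their shared father (r = 1/4) and half first cousins through their mothers (r = 1/16).
r = 1/4 + 1/16 = 5/16 = 0.3125.

0.3125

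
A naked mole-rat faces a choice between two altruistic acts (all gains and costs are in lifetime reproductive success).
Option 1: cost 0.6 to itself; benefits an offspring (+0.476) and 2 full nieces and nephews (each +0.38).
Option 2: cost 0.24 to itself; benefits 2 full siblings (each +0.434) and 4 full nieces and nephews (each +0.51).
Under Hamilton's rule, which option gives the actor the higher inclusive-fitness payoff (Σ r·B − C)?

Option 1: r to an offspring = 0.5.
Option 1: r to a full niece or nephew = 0.25.
Option 1: Σ r·B − C = (1·0.5·0.476 + 2·0.25·0.38) − 0.6 = -0.172.
Option 2: r to a full sibling = 0.5.
Option 2: r to a full niece or nephew = 0.25.
Option 2: Σ r·B − C = (2·0.5·0.434 + 4·0.25·0.51) − 0.24 = 0.704.
Option 2 has the higher net inclusive-fitness payoff.

Option 2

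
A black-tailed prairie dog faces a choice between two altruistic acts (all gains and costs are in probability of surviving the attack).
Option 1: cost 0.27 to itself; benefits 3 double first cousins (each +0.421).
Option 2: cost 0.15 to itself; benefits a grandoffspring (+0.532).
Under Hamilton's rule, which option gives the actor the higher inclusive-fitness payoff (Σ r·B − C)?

Option 1: r to a double first cousin = 0.25.
Option 1: Σ r·B − C = (3·0.25·0.421) − 0.27 = 0.04575.
Option 2: r to a grandoffspring = 0.25.
Option 2: Σ r·B − C = (1·0.25·0.532) − 0.15 = -0.017.
Option 1 has the higher net inclusive-fitness payoff.

Option 1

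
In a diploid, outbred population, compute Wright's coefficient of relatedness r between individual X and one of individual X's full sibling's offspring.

0.25

Each parent–offspring link contributes a factor of 1/2, and independent paths through distinct common ancestors add.
Full aunt/uncle↔niece/nephew: two paths of length 3 through the shared grandparent pair: r = 2·(1/2)^3 = 1/4.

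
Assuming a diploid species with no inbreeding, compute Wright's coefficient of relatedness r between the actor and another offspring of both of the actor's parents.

Each parent–offspring link contributes a factor of 1/2, and independent paths through distinct common ancestors add.
Full sibs share both parents — two paths of length 2: r = 2·(1/2)^2 = 1/2.

0.5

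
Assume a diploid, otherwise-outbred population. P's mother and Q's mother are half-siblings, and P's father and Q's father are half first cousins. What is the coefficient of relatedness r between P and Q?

0.078125

With two independent routes of shared ancestry, r is the sum of the two contributions.
P and Q are related in two ways: half first cousins through their mothers (r = 1/16) and half second cousins through their fathers (r = 1/64).
r = 1/16 + 1/64 = 5/64 = 0.078125.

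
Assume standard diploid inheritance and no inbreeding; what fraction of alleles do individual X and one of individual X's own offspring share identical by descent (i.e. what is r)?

0.5

Each parent–offspring link contributes a factor of 1/2, and independent paths through distinct common ancestors add.
One parent–offspring link: r = (1/2)^1 = 1/2.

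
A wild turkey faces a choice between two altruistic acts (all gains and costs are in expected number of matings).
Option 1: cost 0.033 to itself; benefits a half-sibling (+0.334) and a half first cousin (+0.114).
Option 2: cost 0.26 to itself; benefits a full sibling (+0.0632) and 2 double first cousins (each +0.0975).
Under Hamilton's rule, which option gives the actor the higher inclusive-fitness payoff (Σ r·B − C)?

Option 1

Option 1: r to a half-sibling = 0.25.
Option 1: r to a half first cousin = 0.0625.
Option 1: Σ r·B − C = (1·0.25·0.334 + 1·0.0625·0.114) − 0.033 = 0.057625.
Option 2: r to a full sibling = 0.5.
Option 2: r to a double first cousin = 0.25.
Option 2: Σ r·B − C = (1·0.5·0.0632 + 2·0.25·0.0975) − 0.26 = -0.17965.
Option 1 has the higher net inclusive-fitness payoff.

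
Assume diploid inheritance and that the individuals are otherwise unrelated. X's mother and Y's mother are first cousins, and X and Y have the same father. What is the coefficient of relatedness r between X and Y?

0.28125

Relatedness sums over independent paths through distinct common ancestors.
X and Y are related in two ways: second cousins through their mothers (r = 1/32) and half-sibs through their shared father (r = 1/4).
r = 1/32 + 1/4 = 9/32 = 0.28125.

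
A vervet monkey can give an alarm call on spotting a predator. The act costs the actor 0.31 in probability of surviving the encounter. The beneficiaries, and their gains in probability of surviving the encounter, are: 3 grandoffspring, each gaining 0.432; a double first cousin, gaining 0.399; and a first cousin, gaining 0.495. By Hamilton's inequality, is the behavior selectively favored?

Yes

Hamilton's rule: the trait is favored when the sum of r·B over every recipient exceeds the actor's cost C.
r to a grandoffspring = 1/4 (two parent–offspring links: r = (1/2)^2 = 1/4).
r to a double first cousin = 0.25 (double first cousins share both grandparent pairs — four paths of length 4: r = 4·(1/2)^4 = 1/4).
r to a first cousin = 0.125 (first cousins share one grandparent pair — two paths of length 4: r = 2·(1/2)^4 = 1/8).
Summing one r·B term per recipient: 3·0.25·0.432 + 1·0.25·0.399 + 1·0.125·0.495 = 0.485625.
0.485625 > 0.31: the indirect benefit exceeds the cost.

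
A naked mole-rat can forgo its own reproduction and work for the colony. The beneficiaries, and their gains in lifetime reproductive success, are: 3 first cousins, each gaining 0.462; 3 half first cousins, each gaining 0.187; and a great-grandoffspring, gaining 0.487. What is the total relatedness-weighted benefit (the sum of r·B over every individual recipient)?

r to a first cousin = 1/8 (first cousins share one grandparent pair — two paths of length 4: r = 2·(1/2)^4 = 1/8).
r to a half first cousin = 0.0625 (half first cousins share one grandparent — one path of length 4: r = (1/2)^4 = 1/16).
r to a great-grandoffspring = 1/8 (three parent–offspring links: r = (1/2)^3 = 1/8).
Summing one r·B term per recipient: 3·0.125·0.462 + 3·0.0625·0.187 + 1·0.125·0.487 = 0.2691875.

0.2691875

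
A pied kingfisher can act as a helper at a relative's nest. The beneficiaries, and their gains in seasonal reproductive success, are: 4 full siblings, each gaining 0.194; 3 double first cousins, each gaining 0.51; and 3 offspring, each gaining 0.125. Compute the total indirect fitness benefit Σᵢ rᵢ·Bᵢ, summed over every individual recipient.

0.958

r to a full sibling = 1/2 (full sibs share both parents — two paths of length 2: r = 2·(1/2)^2 = 1/2).
r to a double first cousin = 0.25 (double first cousins share both grandparent pairs — four paths of length 4: r = 4·(1/2)^4 = 1/4).
r to an offspring = 0.5 (one parent–offspring link: r = (1/2)^1 = 1/2).
Summing one r·B term per recipient: 4·0.5·0.194 + 3·0.25·0.51 + 3·0.5·0.125 = 0.958.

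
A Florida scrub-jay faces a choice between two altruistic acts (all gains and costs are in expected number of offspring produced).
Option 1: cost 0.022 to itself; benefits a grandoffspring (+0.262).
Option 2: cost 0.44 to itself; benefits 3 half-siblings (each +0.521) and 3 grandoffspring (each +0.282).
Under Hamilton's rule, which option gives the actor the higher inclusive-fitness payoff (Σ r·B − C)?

Option 1: r to a grandoffspring = 0.25.
Option 1: Σ r·B − C = (1·0.25·0.262) − 0.022 = 0.0435.
Option 2: r to a half-sibling = 0.25.
Option 2: r to a grandoffspring = 0.25.
Option 2: Σ r·B − C = (3·0.25·0.521 + 3·0.25·0.282) − 0.44 = 0.16225.
Option 2 has the higher net inclusive-fitness payoff.

Option 2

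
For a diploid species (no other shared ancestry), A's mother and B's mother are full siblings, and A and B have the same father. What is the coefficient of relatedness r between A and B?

0.375

Wright's path rule: contributions from independent ancestry routes add.
A and B are related in two ways: first cousins through their mothers (r = 1/8) and half-sibs through their shared father (r = 1/4).
r = 1/8 + 1/4 = 3/8 = 0.375.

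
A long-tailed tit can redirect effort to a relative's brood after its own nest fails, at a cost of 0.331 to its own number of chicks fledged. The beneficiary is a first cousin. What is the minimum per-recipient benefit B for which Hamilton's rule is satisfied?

r to a first cousin = 1/8 (first cousins share one grandparent pair — two paths of length 4: r = 2·(1/2)^4 = 1/8).
Hamilton's rule with n recipients of equal r: n·r·B > C, so B > C/(n·r) = 0.331/(1·0.125) = 2.648.

2.648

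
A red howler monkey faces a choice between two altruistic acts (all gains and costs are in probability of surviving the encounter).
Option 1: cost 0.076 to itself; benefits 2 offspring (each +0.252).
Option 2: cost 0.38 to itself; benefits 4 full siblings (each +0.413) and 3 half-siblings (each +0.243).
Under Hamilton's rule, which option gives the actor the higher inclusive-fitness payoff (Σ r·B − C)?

Option 1: r to an offspring = 0.5.
Option 1: Σ r·B − C = (2·0.5·0.252) − 0.076 = 0.176.
Option 2: r to a full sibling = 0.5.
Option 2: r to a half-sibling = 0.25.
Option 2: Σ r·B − C = (4·0.5·0.413 + 3·0.25·0.243) − 0.38 = 0.62825.
Option 2 has the higher net inclusive-fitness payoff.

Option 2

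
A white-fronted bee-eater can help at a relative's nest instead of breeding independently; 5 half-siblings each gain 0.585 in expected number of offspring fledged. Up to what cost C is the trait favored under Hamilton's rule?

0.73125

r to a half-sibling = 0.25 (half-sibs share one parent — one path of length 2: r = (1/2)^2 = 1/4).
Hamilton's rule: n·r·B > C, so the trait is favored while C < n·r·B = 5·0.25·0.585 = 0.73125.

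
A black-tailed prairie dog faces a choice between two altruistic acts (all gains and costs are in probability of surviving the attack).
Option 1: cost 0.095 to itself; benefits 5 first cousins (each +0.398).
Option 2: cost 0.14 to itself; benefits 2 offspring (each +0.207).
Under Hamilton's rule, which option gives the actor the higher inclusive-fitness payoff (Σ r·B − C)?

Option 1

Option 1: r to a first cousin = 0.125.
Option 1: Σ r·B − C = (5·0.125·0.398) − 0.095 = 0.15375.
Option 2: r to an offspring = 0.5.
Option 2: Σ r·B − C = (2·0.5·0.207) − 0.14 = 0.067.
Option 1 has the higher net inclusive-fitness payoff.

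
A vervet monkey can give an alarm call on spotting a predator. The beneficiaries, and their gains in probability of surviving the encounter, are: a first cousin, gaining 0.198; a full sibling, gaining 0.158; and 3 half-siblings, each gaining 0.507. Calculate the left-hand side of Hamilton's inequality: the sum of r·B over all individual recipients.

r to a first cousin = 1/8 (first cousins share one grandparent pair — two paths of length 4: r = 2·(1/2)^4 = 1/8).
r to a full sibling = 1/2 (full sibs share both parents — two paths of length 2: r = 2·(1/2)^2 = 1/2).
r to a half-sibling = 1/4 (half-sibs share one parent — one path of length 2: r = (1/2)^2 = 1/4).
Summing one r·B term per recipient: 1·0.125·0.198 + 1·0.5·0.158 + 3·0.25·0.507 = 0.484.

0.484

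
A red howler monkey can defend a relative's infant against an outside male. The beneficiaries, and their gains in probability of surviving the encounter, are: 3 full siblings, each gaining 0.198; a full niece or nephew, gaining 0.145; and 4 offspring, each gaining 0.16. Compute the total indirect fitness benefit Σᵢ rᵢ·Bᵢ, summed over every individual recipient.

0.65325

r to a full sibling = 0.5 (full sibs share both parents — two paths of length 2: r = 2·(1/2)^2 = 1/2).
r to a full niece or nephew = 0.25 (full aunt/uncle↔niece/nephew: two paths of length 3 through the shared grandparent pair: r = 2·(1/2)^3 = 1/4).
r to an offspring = 0.5 (one parent–offspring link: r = (1/2)^1 = 1/2).
Summing one r·B term per recipient: 3·0.5·0.198 + 1·0.25·0.145 + 4·0.5·0.16 = 0.65325.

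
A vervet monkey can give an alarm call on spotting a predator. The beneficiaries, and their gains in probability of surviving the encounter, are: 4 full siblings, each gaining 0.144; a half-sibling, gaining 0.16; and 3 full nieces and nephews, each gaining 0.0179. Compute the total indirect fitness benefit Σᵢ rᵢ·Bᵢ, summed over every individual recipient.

r to a full sibling = 1/2 (full sibs share both parents — two paths of length 2: r = 2·(1/2)^2 = 1/2).
r to a half-sibling = 0.25 (half-sibs share one parent — one path of length 2: r = (1/2)^2 = 1/4).
r to a full niece or nephew = 1/4 (full aunt/uncle↔niece/nephew: two paths of length 3 through the shared grandparent pair: r = 2·(1/2)^3 = 1/4).
Summing one r·B term per recipient: 4·0.5·0.144 + 1·0.25·0.16 + 3·0.25·0.0179 = 0.341425.

0.341425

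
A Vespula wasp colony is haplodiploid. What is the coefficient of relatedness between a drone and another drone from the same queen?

0.5

Haploid brothers each carry a random half of the queen's diploid genome, so on average they share half: r = 1/2.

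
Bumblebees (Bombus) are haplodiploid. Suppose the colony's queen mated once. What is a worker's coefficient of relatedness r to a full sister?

0.75

Haplodiploid full sisters inherit their father's entire haploid genome identically (contributing 1/2) and on average half of their mother's contribution (1/2 · 1/2 = 1/4); r = 1/2 + 1/4 = 3/4.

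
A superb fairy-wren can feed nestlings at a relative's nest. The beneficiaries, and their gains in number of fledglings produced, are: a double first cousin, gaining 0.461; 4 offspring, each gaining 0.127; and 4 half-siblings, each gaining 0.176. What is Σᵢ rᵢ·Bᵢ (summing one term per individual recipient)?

0.54525

r to a double first cousin = 1/4 (double first cousins share both grandparent pairs — four paths of length 4: r = 4·(1/2)^4 = 1/4).
r to an offspring = 0.5 (one parent–offspring link: r = (1/2)^1 = 1/2).
r to a half-sibling = 1/4 (half-sibs share one parent — one path of length 2: r = (1/2)^2 = 1/4).
Summing one r·B term per recipient: 1·0.25·0.461 + 4·0.5·0.127 + 4·0.25·0.176 = 0.54525.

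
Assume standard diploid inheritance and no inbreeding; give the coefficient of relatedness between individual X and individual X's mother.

Each parent–offspring link contributes a factor of 1/2, and independent paths through distinct common ancestors add.
One parent–offspring link: r = (1/2)^1 = 1/2.

0.5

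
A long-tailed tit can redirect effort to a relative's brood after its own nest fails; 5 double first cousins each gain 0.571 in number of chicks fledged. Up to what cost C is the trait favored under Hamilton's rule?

0.71375

r to a double first cousin = 1/4 (double first cousins share both grandparent pairs — four paths of length 4: r = 4·(1/2)^4 = 1/4).
Hamilton's rule: n·r·B > C, so the trait is favored while C < n·r·B = 5·0.25·0.571 = 0.71375.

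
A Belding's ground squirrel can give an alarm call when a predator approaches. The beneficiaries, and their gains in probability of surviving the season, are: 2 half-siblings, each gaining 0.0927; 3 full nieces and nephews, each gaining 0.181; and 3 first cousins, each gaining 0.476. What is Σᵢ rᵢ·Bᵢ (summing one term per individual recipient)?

r to a half-sibling = 1/4 (half-sibs share one parent — one path of length 2: r = (1/2)^2 = 1/4).
r to a full niece or nephew = 1/4 (full aunt/uncle↔niece/nephew: two paths of length 3 through the shared grandparent pair: r = 2·(1/2)^3 = 1/4).
r to a first cousin = 1/8 (first cousins share one grandparent pair — two paths of length 4: r = 2·(1/2)^4 = 1/8).
Summing one r·B term per recipient: 2·0.25·0.0927 + 3·0.25·0.181 + 3·0.125·0.476 = 0.3606.

0.3606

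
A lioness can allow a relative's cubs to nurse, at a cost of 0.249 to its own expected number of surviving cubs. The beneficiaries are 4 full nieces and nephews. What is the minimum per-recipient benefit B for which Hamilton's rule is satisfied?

0.249

r to a full niece or nephew = 1/4 (full aunt/uncle↔niece/nephew: two paths of length 3 through the shared grandparent pair: r = 2·(1/2)^3 = 1/4).
Hamilton's rule with n recipients of equal r: n·r·B > C, so B > C/(n·r) = 0.249/(4·0.25) = 0.249.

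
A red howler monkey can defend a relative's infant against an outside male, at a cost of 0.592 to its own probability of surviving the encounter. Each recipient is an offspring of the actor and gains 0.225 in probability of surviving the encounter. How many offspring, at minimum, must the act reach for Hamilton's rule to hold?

6

r to an offspring = 0.5 (one parent–offspring link: r = (1/2)^1 = 1/2).
Hamilton's rule: n·r·B > C  ⇒  n > C/(r·B) = 0.592/(0.5·0.225) = 5.262.
The smallest integer exceeding 5.262 is 6.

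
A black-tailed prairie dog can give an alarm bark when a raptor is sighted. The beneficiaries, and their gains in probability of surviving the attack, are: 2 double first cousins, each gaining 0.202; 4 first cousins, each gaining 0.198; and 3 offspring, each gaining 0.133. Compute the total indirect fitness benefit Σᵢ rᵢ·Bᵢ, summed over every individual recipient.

r to a double first cousin = 1/4 (double first cousins share both grandparent pairs — four paths of length 4: r = 4·(1/2)^4 = 1/4).
r to a first cousin = 0.125 (first cousins share one grandparent pair — two paths of length 4: r = 2·(1/2)^4 = 1/8).
r to an offspring = 1/2 (one parent–offspring link: r = (1/2)^1 = 1/2).
Summing one r·B term per recipient: 2·0.25·0.202 + 4·0.125·0.198 + 3·0.5·0.133 = 0.3995.

0.3995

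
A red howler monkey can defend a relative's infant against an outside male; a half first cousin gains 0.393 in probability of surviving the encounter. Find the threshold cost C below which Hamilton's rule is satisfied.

r to a half first cousin = 0.0625 (half first cousins share one grandparent — one path of length 4: r = (1/2)^4 = 1/16).
Hamilton's rule: n·r·B > C, so the trait is favored while C < n·r·B = 1·0.0625·0.393 = 0.0245625.

0.0245625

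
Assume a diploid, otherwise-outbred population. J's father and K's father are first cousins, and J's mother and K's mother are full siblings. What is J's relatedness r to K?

With two independent routes of shared ancestry, r is the sum of the two contributions.
J and K are related in two ways: second cousins through their fathers (r = 1/32) and first cousins through their mothers (r = 1/8).
r = 1/32 + 1/8 = 0.15625.

0.15625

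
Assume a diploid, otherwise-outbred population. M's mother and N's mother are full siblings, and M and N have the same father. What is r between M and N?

0.375

With two independent routes of shared ancestry, r is the sum of the two contributions.
M and N are related in two ways: first cousins through their mothers (r = 1/8) and half-sibs through their shared father (r = 1/4).
r = 1/8 + 1/4 = 3/8 = 0.375.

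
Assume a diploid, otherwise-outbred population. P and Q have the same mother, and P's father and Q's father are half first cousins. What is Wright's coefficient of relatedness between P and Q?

Relatedness sums over independent paths through distinct common ancestors.
P and Q are related in two ways: half-sibs through their shared mother (r = 1/4) and half second cousins through their fathers (r = 1/64).
r = 1/4 + 1/64 = 17/64 = 0.265625.

0.265625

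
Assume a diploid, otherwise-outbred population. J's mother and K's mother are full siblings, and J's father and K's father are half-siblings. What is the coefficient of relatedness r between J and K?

With two independent routes of shared ancestry, r is the sum of the two contributions.
J and K are related in two ways: first cousins through their mothers (r = 1/8) and half first cousins through their fathers (r = 1/16).
r = 1/8 + 1/16 = 3/16 = 0.1875.

0.1875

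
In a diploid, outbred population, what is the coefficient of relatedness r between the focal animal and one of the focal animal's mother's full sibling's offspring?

Each parent–offspring link contributes a factor of 1/2, and independent paths through distinct common ancestors add.
First cousins share one grandparent pair — two paths of length 4: r = 2·(1/2)^4 = 1/8.

0.125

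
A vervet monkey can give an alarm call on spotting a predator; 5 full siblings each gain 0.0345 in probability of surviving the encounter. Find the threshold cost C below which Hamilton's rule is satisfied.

r to a full sibling = 1/2 (full sibs share both parents — two paths of length 2: r = 2·(1/2)^2 = 1/2).
Hamilton's rule: n·r·B > C, so the trait is favored while C < n·r·B = 5·0.5·0.0345 = 0.08625.

0.08625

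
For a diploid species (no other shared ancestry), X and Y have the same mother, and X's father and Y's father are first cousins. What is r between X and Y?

0.28125

With two independent routes of shared ancestry, r is the sum of the two contributions.
X and Y are related in two ways: half-sibs through their shared mother (r = 1/4) and second cousins through their fathers (r = 1/32).
r = 1/4 + 1/32 = 0.28125.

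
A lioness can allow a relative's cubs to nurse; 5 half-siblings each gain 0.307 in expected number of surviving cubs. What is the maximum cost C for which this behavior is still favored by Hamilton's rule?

0.38375

r to a half-sibling = 0.25 (half-sibs share one parent — one path of length 2: r = (1/2)^2 = 1/4).
Hamilton's rule: n·r·B > C, so the trait is favored while C < n·r·B = 5·0.25·0.307 = 0.38375.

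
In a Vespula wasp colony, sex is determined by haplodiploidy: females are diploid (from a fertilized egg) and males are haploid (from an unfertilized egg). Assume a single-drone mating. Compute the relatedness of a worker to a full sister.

Haplodiploid full sisters inherit their father's entire haploid genome identically (contributing 1/2) and on average half of their mother's contribution (1/2 · 1/2 = 1/4); r = 1/2 + 1/4 = 3/4.

0.75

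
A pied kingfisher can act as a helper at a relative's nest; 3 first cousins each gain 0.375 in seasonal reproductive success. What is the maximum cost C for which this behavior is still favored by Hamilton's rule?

0.140625

r to a first cousin = 1/8 (first cousins share one grandparent pair — two paths of length 4: r = 2·(1/2)^4 = 1/8).
Hamilton's rule: n·r·B > C, so the trait is favored while C < n·r·B = 3·0.125·0.375 = 0.140625.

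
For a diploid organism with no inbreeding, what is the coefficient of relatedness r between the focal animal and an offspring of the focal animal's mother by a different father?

0.25

Each parent–offspring link contributes a factor of 1/2, and independent paths through distinct common ancestors add.
Half-sibs share one parent — one path of length 2: r = (1/2)^2 = 1/4.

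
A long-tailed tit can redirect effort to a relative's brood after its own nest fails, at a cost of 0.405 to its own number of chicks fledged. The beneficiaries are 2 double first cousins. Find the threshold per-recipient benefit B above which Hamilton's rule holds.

0.81

r to a double first cousin = 1/4 (double first cousins share both grandparent pairs — four paths of length 4: r = 4·(1/2)^4 = 1/4).
Hamilton's rule with n recipients of equal r: n·r·B > C, so B > C/(n·r) = 0.405/(2·0.25) = 0.81.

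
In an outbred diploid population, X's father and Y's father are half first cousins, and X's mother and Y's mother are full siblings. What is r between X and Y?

With two independent routes of shared ancestry, r is the sum of the two contributions.
X and Y are related in two ways: half second cousins through their fathers (r = 1/64) and first cousins through their mothers (r = 1/8).
r = 1/64 + 1/8 = 0.140625.

0.140625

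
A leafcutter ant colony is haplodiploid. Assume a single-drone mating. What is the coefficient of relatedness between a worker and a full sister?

Haplodiploid full sisters inherit their father's entire haploid genome identically (contributing 1/2) and on average half of their mother's contribution (1/2 · 1/2 = 1/4); r = 1/2 + 1/4 = 3/4.

0.75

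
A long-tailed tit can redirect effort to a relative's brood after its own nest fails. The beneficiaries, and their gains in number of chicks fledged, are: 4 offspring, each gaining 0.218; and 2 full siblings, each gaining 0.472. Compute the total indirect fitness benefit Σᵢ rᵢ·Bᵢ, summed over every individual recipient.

r to an offspring = 1/2 (one parent–offspring link: r = (1/2)^1 = 1/2).
r to a full sibling = 0.5 (full sibs share both parents — two paths of length 2: r = 2·(1/2)^2 = 1/2).
Summing one r·B term per recipient: 4·0.5·0.218 + 2·0.5·0.472 = 0.908.

0.908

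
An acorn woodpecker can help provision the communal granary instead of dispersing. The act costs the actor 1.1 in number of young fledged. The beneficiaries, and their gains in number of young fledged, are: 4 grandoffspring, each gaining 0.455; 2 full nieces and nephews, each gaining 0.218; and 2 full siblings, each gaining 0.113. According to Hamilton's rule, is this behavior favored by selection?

Hamilton's rule: the trait is favored when the sum of r·B over every recipient exceeds the actor's cost C.
r to a grandoffspring = 1/4 (two parent–offspring links: r = (1/2)^2 = 1/4).
r to a full niece or nephew = 0.25 (full aunt/uncle↔niece/nephew: two paths of length 3 through the shared grandparent pair: r = 2·(1/2)^3 = 1/4).
r to a full sibling = 1/2 (full sibs share both parents — two paths of length 2: r = 2·(1/2)^2 = 1/2).
Summing one r·B term per recipient: 4·0.25·0.455 + 2·0.25·0.218 + 2·0.5·0.113 = 0.677.
0.677 < 1.1: the indirect benefit is less than the cost.

No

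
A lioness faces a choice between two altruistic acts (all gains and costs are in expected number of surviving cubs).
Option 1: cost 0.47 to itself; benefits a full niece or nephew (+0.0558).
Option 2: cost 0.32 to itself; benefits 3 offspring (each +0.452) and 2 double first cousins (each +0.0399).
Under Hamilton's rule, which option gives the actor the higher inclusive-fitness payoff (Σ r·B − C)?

Option 2

Option 1: r to a full niece or nephew = 0.25.
Option 1: Σ r·B − C = (1·0.25·0.0558) − 0.47 = -0.45605.
Option 2: r to an offspring = 0.5.
Option 2: r to a double first cousin = 0.25.
Option 2: Σ r·B − C = (3·0.5·0.452 + 2·0.25·0.0399) − 0.32 = 0.37795.
Option 2 has the higher net inclusive-fitness payoff.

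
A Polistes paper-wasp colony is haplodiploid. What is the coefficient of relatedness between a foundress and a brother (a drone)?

Her haploid brother carries none of their father's genes and a random half of their mother's genome; that half matches the maternal half of her own genome with probability 1/2: r = 1/2 · 1/2 = 1/4.

0.25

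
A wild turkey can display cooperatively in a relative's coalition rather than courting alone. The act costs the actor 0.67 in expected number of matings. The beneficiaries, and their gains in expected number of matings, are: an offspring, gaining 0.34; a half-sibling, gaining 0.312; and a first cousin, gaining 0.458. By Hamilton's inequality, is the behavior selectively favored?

Hamilton's rule: the trait is favored when the sum of r·B over every recipient exceeds the actor's cost C.
r to an offspring = 1/2 (one parent–offspring link: r = (1/2)^1 = 1/2).
r to a half-sibling = 1/4 (half-sibs share one parent — one path of length 2: r = (1/2)^2 = 1/4).
r to a first cousin = 0.125 (first cousins share one grandparent pair — two paths of length 4: r = 2·(1/2)^4 = 1/8).
Summing one r·B term per recipient: 1·0.5·0.34 + 1·0.25·0.312 + 1·0.125·0.458 = 0.30525.
0.30525 < 0.67: the indirect benefit is less than the cost.

No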